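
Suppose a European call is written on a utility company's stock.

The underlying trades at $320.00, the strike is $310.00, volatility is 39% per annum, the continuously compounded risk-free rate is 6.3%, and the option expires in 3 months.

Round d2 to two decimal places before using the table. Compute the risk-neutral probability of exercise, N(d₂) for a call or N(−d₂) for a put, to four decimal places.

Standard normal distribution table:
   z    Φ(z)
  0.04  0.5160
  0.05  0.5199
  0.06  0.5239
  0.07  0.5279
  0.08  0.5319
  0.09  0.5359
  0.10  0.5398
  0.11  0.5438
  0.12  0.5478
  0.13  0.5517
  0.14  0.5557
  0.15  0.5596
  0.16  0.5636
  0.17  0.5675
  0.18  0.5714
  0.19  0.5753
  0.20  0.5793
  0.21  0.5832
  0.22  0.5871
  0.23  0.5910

0.5596

σ√T = 0.39·√0.25 = 0.1950
ln(S/K) + (r + σ²/2)T = ln(320/310) + (0.063 + 0.39²/2)·0.25 = 0.0317 + 0.0348 = 0.0665
d₁ = 0.0665 / 0.1950 = 0.3411 ≈ 0.34
d₂ = d₁ − σ√T = 0.3411 − 0.1950 = 0.1461 ≈ 0.15
Pr(exercise) under Q = N(d₂) = 0.5596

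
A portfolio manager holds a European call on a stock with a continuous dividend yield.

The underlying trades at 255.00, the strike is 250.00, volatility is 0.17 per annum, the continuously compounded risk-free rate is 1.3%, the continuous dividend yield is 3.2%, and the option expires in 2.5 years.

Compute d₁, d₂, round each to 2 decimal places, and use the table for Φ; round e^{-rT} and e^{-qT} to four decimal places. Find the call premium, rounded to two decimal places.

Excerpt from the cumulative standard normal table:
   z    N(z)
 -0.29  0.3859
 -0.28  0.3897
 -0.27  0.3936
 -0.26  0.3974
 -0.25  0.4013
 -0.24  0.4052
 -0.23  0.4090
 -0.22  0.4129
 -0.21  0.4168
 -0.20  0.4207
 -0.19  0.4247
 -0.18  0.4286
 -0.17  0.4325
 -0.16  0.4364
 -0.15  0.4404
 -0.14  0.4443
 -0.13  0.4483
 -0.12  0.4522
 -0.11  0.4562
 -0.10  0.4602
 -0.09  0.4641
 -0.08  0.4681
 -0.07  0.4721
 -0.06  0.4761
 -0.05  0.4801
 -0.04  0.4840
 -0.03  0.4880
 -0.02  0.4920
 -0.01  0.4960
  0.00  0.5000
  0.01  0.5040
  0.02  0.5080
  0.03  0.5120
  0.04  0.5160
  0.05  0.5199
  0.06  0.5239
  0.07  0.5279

22.46

σ√T = 0.17 × 1.5811 = 0.2688
d₁ = [ln(255/250) + (0.013 − 0.032 + 0.17²/2)·2.5] / 0.2688 = [0.0198 − 0.0114] / 0.2688 = 0.0314 which rounds to 0.03
d₂ = d₁ − σ√T = 0.0314 − 0.2688 = -0.2374 which rounds to -0.24
e^(−qT) = e^(−0.032·2.5) = 0.9231;  e^(−rT) = e^(−0.013·2.5) = 0.9680
C = 255·0.9231·N(0.03) − 250·0.9680·N(-0.24) = 255·0.9231·0.5120 − 250·0.9680·0.4052 = 120.5199 − 98.0584 = 22.4615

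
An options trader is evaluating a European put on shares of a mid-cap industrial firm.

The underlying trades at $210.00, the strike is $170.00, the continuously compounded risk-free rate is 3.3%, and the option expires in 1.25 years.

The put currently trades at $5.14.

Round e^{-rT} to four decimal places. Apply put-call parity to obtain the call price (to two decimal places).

$52.01

exp(−rT) = exp(−0.033·1.25) = 0.9596
Put-call parity: C − P = S − K·e^(−rT) = 210 − 170·0.9596 = 210 − 163.1320 = 46.8680
C = P + (C − P) = 5.14 + (46.8680) = 52.0080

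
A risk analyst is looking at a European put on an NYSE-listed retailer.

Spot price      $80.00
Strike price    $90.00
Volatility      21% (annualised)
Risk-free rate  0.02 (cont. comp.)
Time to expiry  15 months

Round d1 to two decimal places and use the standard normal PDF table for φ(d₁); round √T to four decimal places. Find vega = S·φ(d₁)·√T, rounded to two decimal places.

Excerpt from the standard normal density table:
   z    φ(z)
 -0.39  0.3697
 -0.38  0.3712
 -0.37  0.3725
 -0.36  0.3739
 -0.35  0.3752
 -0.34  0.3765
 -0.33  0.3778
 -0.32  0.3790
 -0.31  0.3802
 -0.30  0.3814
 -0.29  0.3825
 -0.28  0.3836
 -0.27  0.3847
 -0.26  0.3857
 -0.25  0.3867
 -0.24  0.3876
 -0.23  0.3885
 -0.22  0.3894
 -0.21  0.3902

σ√T = 0.21·√1.25 = 0.2348
d₁ = [ln(80/90) + (0.02 + 0.21²/2)·1.25] / 0.2348 = [-0.1178 + 0.0526] / 0.2348 = -0.2778 ≈ -0.28
√T = √1.25 = 1.1180
φ(d₁) = φ(-0.28) = 0.3836
vega = S·φ(d₁)·√T = 80·0.3836·1.1180 = 34.3092
(Call and put vega coincide under Black-Scholes.)

34.31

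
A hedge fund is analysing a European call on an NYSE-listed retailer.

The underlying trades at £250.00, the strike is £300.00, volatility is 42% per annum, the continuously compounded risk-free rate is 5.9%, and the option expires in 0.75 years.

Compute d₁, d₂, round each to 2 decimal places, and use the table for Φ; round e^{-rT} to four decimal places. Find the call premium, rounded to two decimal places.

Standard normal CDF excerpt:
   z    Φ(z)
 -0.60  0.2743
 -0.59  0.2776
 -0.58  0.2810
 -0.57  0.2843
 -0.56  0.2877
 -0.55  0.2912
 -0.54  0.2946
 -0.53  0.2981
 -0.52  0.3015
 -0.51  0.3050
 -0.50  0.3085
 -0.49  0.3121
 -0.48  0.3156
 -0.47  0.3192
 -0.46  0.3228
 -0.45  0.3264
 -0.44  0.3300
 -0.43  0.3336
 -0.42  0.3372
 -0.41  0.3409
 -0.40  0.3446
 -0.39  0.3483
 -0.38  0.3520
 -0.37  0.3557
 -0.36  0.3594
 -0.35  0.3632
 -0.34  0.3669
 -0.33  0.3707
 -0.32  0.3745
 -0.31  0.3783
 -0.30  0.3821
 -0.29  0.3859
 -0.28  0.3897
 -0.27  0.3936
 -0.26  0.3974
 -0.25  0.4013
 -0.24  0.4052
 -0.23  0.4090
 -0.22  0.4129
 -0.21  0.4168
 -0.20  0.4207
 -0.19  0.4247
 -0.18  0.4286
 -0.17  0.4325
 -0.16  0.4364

σ√T = 0.42·√0.75 = 0.3637
d₁ = [ln(250/300) + (0.059 + 0.42²/2)·0.75] / 0.3637 = [-0.1823 + 0.1104] / 0.3637 = -0.1977 → -0.20
d₂ = d₁ − σ√T = -0.1977 − 0.3637 = -0.5615 → -0.56
exp(−rT) = exp(−0.059·0.75) = 0.9567
C = 250·N(-0.20) − 300·0.9567·N(-0.56) = 250·0.4207 − 300·0.9567·0.2877 = 105.1750 − 82.5728 = 22.6022

£22.60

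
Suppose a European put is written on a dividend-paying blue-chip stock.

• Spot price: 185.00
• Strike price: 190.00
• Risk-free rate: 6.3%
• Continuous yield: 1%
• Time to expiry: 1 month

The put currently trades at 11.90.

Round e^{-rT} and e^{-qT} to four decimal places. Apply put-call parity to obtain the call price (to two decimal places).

exp(−qT) = exp(−0.01·0.08333) = 0.9992;  exp(−rT) = exp(−0.063·0.08333) = 0.9948
Put-call parity: C − P = S·e^(−qT) − K·e^(−rT) = 185·0.9992 − 190·0.9948 = 184.8520 − 189.0120 = -4.1600
C = P + (C − P) = 11.90 + (-4.1600) = 7.7400

7.74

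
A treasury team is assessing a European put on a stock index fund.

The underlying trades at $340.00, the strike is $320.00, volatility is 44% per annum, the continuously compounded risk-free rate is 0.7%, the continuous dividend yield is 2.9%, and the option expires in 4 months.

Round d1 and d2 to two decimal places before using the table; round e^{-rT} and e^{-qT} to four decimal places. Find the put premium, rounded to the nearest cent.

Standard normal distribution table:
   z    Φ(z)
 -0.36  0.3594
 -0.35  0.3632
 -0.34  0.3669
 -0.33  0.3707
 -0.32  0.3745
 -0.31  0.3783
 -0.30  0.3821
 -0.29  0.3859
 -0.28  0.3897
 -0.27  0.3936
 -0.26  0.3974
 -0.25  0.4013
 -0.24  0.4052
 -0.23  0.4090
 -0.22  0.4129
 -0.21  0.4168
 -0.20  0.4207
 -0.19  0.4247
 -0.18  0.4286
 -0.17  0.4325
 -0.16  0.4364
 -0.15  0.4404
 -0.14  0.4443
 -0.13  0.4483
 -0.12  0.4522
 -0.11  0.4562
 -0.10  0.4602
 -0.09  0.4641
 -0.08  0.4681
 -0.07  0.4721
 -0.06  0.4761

$25.90

σ√T = 0.44·√0.3333 = 0.2540
ln(S/K) + (r − q + σ²/2)T = ln(340/320) + (0.007 − 0.029 + 0.44²/2)·0.3333 = 0.0606 + 0.0249 = 0.0856
d₁ = 0.0856 / 0.2540 = 0.3368 ⇒ 0.34
d₂ = d₁ − σ√T = 0.3368 − 0.2540 = 0.0828 ⇒ 0.08
exp(−qT) = exp(−0.029·0.3333) = 0.9904;  exp(−rT) = exp(−0.007·0.3333) = 0.9977
N(−d₂) = N(-0.08) = 0.4681;  N(−d₁) = N(-0.34) = 0.3669
P = 320·0.9977·0.4681 − 340·0.9904·0.3669 = 149.4475 − 123.5484 = 25.8990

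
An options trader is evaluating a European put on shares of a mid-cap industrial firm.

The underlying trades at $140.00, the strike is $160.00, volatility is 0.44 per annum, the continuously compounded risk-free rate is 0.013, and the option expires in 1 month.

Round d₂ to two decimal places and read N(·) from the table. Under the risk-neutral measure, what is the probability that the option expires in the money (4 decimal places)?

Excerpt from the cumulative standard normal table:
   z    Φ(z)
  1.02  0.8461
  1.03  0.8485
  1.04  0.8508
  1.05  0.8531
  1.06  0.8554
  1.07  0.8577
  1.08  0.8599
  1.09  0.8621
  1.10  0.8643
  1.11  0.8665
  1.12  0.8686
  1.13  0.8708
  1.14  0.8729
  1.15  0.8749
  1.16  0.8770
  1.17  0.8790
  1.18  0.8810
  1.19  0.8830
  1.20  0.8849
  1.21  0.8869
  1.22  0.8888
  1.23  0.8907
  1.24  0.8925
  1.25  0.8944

0.8665

T = 0.08333;  σ√T = 0.1270
d₁ = [ln(140/160) + (0.013 + 0.44²/2)·0.08333] / 0.1270 = [-0.1335 + 0.0091] / 0.1270 = -0.9792 ⇒ -0.98
d₂ = d₁ − σ√T = -0.9792 − 0.1270 = -1.1063 ⇒ -1.11
Risk-neutral Pr[S_T < K] = N(−d₂) = N(1.11) = 0.8665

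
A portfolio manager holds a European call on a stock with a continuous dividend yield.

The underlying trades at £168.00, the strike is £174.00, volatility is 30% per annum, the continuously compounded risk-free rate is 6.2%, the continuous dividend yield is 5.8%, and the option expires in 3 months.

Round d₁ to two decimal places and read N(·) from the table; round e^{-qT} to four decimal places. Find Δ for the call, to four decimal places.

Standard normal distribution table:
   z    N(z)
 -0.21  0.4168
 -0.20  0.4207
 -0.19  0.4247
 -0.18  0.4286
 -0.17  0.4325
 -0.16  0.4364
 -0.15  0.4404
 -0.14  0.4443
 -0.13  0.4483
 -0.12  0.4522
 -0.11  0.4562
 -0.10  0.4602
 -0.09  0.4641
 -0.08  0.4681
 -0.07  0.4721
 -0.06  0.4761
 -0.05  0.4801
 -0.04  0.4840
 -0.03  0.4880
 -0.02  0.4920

σ√T = 0.3 × 0.5000 = 0.1500
ln(S/K) + (r − q + σ²/2)T = ln(168/174) + (0.062 − 0.058 + 0.3²/2)·0.25 = -0.0351 + 0.0122 = -0.0228
d₁ = -0.0228 / 0.1500 = -0.1523 ≈ -0.15
N(d₁) = N(-0.15) = 0.4404
Δ_call = e^(−qT)·N(d₁) = 0.9856·0.4404 = 0.4341

0.4341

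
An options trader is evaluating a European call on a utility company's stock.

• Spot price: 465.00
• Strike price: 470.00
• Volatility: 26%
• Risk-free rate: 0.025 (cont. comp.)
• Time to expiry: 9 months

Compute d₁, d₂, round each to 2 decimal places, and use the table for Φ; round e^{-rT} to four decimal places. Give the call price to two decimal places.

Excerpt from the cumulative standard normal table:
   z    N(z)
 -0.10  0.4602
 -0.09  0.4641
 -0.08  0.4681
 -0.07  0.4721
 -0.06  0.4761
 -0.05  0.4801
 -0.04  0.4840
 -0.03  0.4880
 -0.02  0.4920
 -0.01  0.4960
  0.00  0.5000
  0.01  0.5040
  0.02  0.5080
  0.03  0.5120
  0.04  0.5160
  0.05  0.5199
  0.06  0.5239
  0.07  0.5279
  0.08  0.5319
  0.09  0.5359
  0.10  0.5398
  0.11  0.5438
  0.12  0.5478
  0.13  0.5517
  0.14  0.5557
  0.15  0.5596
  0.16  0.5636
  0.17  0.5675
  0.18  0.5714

44.30

σ√T = 0.26 × 0.8660 = 0.2252
d₁ = [ln(465/470) + (0.025 + 0.26²/2)·0.75] / 0.2252 = [-0.0107 + 0.0441] / 0.2252 = 0.1484 which rounds to 0.15
d₂ = d₁ − σ√T = 0.1484 − 0.2252 = -0.0768 which rounds to -0.08
exp(−rT) = exp(−0.025·0.75) = 0.9814
C = 465·N(0.15) − 470·0.9814·N(-0.08) = 465·0.5596 − 470·0.9814·0.4681 = 260.2140 − 215.9149 = 44.2991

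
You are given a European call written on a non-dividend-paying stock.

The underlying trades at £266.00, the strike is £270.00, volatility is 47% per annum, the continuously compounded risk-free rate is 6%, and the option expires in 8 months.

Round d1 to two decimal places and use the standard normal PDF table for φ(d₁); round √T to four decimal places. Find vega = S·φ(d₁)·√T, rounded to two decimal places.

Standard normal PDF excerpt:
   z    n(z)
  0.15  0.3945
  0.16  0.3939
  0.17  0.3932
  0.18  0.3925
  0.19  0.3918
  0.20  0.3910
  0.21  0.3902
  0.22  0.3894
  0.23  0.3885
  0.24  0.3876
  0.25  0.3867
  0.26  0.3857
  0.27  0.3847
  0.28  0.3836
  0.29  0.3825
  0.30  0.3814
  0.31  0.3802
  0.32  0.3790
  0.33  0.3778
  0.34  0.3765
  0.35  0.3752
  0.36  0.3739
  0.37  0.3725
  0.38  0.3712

σ√T = 0.47 × 0.8165 = 0.3838
d₁ = [ln(266/270) + (0.06 + 0.47²/2)·0.6667] / 0.3838 = [-0.0149 + 0.1136] / 0.3838 = 0.2572 ⇒ 0.26
√T = √0.6667 = 0.8165
φ(d₁) = φ(0.26) = 0.3857
vega = S·φ(d₁)·√T = 266·0.3857·0.8165 = 83.7698

83.77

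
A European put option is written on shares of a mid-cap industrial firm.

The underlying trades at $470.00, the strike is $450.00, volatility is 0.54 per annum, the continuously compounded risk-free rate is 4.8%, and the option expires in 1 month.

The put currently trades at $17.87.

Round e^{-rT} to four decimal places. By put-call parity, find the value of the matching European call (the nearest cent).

exp(−rT) = exp(−0.048·0.08333) = 0.9960
Put-call parity: C − P = S − K·e^(−rT) = 470 − 450·0.9960 = 470 − 448.2000 = 21.8000
C = P + (C − P) = 17.87 + (21.8000) = 39.6700

$39.67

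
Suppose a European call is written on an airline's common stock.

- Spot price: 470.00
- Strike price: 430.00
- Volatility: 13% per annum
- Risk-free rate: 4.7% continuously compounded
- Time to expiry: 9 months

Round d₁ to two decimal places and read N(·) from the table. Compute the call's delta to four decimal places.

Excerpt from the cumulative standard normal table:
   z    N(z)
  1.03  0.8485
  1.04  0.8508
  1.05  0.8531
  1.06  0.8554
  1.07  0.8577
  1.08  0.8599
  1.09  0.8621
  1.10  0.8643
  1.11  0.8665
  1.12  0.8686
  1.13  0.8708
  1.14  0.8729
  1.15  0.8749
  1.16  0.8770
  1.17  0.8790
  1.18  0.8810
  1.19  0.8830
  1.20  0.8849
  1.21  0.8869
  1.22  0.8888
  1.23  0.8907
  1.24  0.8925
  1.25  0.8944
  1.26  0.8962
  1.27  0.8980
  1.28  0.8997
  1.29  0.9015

0.8770

σ√T = 0.13·√0.75 = 0.1126
d₁ = [ln(470/430) + (0.047 + ½·0.13²)·0.75] / (σ√T) = (0.0889 + 0.0416) / 0.1126 = 1.1595 ≈ 1.16
N(d₁) = N(1.16) = 0.8770
Δ_call = N(d₁) = 0.8770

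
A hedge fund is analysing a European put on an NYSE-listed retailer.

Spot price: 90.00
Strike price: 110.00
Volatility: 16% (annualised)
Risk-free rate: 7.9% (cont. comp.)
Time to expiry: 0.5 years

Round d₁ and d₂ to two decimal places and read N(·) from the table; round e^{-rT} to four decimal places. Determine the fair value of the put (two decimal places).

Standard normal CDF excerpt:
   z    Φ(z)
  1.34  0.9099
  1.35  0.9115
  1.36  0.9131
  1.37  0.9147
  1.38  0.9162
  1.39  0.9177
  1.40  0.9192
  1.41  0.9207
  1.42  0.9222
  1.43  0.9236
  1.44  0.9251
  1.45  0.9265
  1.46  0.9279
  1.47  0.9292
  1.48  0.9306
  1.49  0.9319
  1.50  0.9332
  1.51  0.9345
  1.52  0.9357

16.08

σ√T = 0.16 × 0.7071 = 0.1131
d₁ = [ln(90/110) + (0.079 + 0.16²/2)·0.5] / 0.1131 = [-0.2007 + 0.0459] / 0.1131 = -1.3680 → -1.37
d₂ = d₁ − σ√T = -1.3680 − 0.1131 = -1.4811 → -1.48
exp(−rT) = exp(−0.079·0.5) = 0.9613
P = 110·0.9613·N(1.48) − 90·N(1.37) = 110·0.9613·0.9306 − 90·0.9147 = 98.4044 − 82.3230 = 16.0814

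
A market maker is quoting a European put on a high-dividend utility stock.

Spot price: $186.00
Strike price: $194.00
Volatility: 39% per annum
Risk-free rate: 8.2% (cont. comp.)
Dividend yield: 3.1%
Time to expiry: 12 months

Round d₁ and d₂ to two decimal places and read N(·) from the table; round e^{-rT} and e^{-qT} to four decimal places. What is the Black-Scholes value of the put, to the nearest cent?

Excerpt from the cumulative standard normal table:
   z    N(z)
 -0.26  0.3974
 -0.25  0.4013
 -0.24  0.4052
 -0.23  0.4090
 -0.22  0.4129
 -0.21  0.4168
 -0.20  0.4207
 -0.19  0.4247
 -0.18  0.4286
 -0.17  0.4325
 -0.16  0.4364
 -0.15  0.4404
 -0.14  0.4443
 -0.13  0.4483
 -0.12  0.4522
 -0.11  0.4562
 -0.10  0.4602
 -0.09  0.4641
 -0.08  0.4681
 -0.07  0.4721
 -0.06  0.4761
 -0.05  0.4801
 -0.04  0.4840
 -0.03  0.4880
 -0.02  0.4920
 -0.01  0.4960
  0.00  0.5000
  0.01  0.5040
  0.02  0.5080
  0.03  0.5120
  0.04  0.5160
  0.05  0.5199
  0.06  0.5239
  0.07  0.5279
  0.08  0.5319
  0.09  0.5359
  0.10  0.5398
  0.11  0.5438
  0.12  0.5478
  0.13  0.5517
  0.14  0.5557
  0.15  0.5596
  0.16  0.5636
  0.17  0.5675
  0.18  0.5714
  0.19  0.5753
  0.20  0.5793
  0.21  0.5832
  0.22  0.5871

σ√T = 0.39 × 1.0000 = 0.3900
d₁ = [ln(186/194) + (0.082 − 0.031 + 0.39²/2)·1] / 0.3900 = [-0.0421 + 0.1270] / 0.3900 = 0.2178 which rounds to 0.22
d₂ = d₁ − σ√T = 0.2178 − 0.3900 = -0.1722 which rounds to -0.17
e^(−qT) = e^(−0.031·1) = 0.9695;  e^(−rT) = e^(−0.082·1) = 0.9213
P = 194·0.9213·N(0.17) − 186·0.9695·N(-0.22) = 194·0.9213·0.5675 − 186·0.9695·0.4129 = 101.4305 − 74.4570 = 26.9735

$26.97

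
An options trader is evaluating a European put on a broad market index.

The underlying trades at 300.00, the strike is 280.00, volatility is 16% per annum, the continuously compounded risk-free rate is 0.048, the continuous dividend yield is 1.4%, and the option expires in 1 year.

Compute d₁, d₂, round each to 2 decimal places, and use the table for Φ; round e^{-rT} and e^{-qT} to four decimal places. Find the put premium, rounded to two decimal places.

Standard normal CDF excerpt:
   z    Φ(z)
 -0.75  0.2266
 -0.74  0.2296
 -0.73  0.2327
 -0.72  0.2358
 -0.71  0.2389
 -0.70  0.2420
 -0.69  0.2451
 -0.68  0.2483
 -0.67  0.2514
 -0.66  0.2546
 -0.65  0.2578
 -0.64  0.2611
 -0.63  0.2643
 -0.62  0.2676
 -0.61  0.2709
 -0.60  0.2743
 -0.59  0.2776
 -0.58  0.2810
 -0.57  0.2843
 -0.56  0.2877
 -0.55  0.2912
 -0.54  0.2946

σ√T = 0.16 × 1.0000 = 0.1600
d₁ = [ln(300/280) + (0.048 − 0.014 + 0.16²/2)·1] / 0.1600 = [0.0690 + 0.0468] / 0.1600 = 0.7237 → 0.72
d₂ = d₁ − σ√T = 0.7237 − 0.1600 = 0.5637 → 0.56
exp(−qT) = exp(−0.014·1) = 0.9861;  exp(−rT) = exp(−0.048·1) = 0.9531
P = 280·0.9531·N(-0.56) − 300·0.9861·N(-0.72) = 280·0.9531·0.2877 − 300·0.9861·0.2358 = 76.7779 − 69.7567 = 7.0212

7.02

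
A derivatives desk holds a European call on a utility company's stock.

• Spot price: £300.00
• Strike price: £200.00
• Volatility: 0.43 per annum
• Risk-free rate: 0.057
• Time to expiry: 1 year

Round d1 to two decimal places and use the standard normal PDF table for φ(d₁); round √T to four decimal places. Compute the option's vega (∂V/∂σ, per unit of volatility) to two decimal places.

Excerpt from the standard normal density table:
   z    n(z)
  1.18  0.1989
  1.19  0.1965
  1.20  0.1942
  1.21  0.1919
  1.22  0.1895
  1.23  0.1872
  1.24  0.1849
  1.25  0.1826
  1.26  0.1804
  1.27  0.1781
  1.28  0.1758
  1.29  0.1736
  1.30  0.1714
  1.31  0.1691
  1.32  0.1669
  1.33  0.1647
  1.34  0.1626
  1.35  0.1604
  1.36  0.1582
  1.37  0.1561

σ√T = 0.43·√1 = 0.4300
d₁ = [ln(300/200) + (0.057 + 0.43²/2)·1] / 0.4300 = [0.4055 + 0.1494] / 0.4300 = 1.2905 ⇒ 1.29
√T = √1 = 1.0000
φ(d₁) = φ(1.29) = 0.1736
vega = S·φ(d₁)·√T = 300·0.1736·1.0000 = 52.0800

52.08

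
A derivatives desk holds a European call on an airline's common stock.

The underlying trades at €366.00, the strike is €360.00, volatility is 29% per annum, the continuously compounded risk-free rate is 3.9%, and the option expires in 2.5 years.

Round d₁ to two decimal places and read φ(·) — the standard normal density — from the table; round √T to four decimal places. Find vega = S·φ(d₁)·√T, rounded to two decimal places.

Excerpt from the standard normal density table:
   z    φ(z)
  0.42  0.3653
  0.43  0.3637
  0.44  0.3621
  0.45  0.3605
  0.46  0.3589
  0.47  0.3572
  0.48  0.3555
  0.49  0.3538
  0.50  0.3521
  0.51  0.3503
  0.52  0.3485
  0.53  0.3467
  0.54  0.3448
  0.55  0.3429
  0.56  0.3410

205.72

σ√T = 0.29·√2.5 = 0.4585
d₁ = [ln(366/360) + (0.039 + 0.29²/2)·2.5] / 0.4585 = [0.0165 + 0.2026] / 0.4585 = 0.4779 → 0.48
√T = √2.5 = 1.5811
φ(d₁) = φ(0.48) = 0.3555
vega = S·φ(d₁)·√T = 366·0.3555·1.5811 = 205.7217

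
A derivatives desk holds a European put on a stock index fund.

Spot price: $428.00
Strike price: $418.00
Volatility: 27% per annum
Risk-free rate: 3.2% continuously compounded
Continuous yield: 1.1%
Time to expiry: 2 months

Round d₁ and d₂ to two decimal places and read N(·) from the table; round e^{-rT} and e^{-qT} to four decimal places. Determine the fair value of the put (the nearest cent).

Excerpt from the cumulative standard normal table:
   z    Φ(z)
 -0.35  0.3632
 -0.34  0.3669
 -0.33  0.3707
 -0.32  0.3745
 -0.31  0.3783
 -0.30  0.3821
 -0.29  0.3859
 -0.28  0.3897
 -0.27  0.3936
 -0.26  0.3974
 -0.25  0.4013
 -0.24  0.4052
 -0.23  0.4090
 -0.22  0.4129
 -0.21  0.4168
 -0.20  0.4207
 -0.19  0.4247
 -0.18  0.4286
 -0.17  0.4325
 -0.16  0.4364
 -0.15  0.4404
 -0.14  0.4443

σ√T = 0.27 × 0.4082 = 0.1102
d₁ = [ln(428/418) + (0.032 − 0.011 + ½·0.27²)·0.1667] / (σ√T) = (0.0236 + 0.0096) / 0.1102 = 0.3013 → 0.30
d₂ = 0.3013 − 0.1102 = 0.1911 → 0.19
exp(−qT) = exp(−0.011·0.1667) = 0.9982;  exp(−rT) = exp(−0.032·0.1667) = 0.9947
N(−d₂) = N(-0.19) = 0.4247;  N(−d₁) = N(-0.30) = 0.3821
P = 418·0.9947·0.4247 − 428·0.9982·0.3821 = 176.5837 − 163.2444 = 13.3393

$13.34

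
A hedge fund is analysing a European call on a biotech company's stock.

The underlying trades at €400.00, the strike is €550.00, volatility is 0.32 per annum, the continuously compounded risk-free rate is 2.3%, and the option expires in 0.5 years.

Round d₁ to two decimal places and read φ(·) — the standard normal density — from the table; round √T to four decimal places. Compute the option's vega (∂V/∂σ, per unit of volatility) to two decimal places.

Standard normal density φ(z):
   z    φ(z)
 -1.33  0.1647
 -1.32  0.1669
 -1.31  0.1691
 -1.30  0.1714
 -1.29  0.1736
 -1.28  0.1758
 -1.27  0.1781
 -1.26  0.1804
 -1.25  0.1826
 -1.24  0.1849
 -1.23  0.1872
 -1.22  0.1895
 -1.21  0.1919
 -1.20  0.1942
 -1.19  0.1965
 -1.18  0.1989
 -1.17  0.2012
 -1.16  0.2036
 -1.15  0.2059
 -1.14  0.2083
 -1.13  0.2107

σ√T = 0.32 × 0.7071 = 0.2263
d₁ = [ln(400/550) + (0.023 + 0.32²/2)·0.5] / 0.2263 = [-0.3185 + 0.0371] / 0.2263 = -1.2434 which rounds to -1.24
√T = √0.5 = 0.7071
φ(d₁) = φ(-1.24) = 0.1849
vega = S·φ(d₁)·√T = 400·0.1849·0.7071 = 52.2971

52.30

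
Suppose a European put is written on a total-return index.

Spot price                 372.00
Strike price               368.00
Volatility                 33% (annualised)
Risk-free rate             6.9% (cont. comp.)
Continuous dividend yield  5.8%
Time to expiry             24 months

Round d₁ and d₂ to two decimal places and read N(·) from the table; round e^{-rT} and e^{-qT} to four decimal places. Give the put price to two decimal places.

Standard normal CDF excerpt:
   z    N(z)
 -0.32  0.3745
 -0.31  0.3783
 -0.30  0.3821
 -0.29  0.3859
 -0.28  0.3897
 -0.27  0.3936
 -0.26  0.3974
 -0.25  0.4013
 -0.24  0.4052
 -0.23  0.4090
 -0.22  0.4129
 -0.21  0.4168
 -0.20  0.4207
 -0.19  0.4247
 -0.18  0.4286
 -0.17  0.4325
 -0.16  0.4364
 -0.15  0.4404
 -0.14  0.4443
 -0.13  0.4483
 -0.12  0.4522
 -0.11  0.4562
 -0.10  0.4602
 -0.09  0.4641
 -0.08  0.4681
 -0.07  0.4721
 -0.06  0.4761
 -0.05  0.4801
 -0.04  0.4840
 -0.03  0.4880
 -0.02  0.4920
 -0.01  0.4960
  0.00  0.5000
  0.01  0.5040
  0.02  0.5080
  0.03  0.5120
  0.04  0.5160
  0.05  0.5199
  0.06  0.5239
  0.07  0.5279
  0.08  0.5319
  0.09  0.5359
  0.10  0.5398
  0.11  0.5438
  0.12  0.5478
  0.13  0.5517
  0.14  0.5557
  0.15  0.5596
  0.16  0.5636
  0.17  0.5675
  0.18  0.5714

54.09

σ√T = 0.33·√2 = 0.4667
d₁ = [ln(372/368) + (0.069 − 0.058 + 0.33²/2)·2] / 0.4667 = [0.0108 + 0.1309] / 0.4667 = 0.3037 ⇒ 0.30
d₂ = d₁ − σ√T = 0.3037 − 0.4667 = -0.1630 ⇒ -0.16
e^(−qT) = e^(−0.058·2) = 0.8905;  e^(−rT) = e^(−0.069·2) = 0.8711
N(−d₂) = N(0.16) = 0.5636;  N(−d₁) = N(-0.30) = 0.3821
P = 368·0.8711·0.5636 − 372·0.8905·0.3821 = 180.6703 − 126.5767 = 54.0936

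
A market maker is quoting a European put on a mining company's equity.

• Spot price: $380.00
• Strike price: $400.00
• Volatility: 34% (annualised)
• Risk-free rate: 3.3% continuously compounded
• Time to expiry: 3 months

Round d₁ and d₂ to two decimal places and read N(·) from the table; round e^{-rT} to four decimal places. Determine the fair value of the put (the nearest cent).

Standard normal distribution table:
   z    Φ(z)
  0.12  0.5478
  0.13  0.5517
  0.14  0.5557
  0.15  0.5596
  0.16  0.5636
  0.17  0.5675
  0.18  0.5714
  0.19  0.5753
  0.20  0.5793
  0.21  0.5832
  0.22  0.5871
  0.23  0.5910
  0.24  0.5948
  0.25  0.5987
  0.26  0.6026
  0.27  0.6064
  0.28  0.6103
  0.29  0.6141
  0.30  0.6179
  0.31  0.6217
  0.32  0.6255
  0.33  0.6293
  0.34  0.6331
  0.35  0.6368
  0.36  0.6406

$35.51

σ√T = 0.34·√0.25 = 0.1700
d₁ = [ln(380/400) + (0.033 + ½·0.34²)·0.25] / (σ√T) = (-0.0513 + 0.0227) / 0.1700 = -0.1682 → -0.17
d₂ = -0.1682 − 0.1700 = -0.3382 → -0.34
e^(−rT) = e^(−0.033·0.25) = 0.9918
P = 400·0.9918·N(0.34) − 380·N(0.17) = 400·0.9918·0.6331 − 380·0.5675 = 251.1634 − 215.6500 = 35.5134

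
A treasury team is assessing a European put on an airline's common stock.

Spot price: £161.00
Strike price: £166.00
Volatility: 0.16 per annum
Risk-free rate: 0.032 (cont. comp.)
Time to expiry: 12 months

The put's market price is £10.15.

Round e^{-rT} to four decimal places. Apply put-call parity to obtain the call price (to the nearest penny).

£10.38

exp(−rT) = exp(−0.032·1) = 0.9685
Put-call parity: C − P = S − K·e^(−rT) = 161 − 166·0.9685 = 161 − 160.7710 = 0.2290
C = P + (C − P) = 10.15 + (0.2290) = 10.3790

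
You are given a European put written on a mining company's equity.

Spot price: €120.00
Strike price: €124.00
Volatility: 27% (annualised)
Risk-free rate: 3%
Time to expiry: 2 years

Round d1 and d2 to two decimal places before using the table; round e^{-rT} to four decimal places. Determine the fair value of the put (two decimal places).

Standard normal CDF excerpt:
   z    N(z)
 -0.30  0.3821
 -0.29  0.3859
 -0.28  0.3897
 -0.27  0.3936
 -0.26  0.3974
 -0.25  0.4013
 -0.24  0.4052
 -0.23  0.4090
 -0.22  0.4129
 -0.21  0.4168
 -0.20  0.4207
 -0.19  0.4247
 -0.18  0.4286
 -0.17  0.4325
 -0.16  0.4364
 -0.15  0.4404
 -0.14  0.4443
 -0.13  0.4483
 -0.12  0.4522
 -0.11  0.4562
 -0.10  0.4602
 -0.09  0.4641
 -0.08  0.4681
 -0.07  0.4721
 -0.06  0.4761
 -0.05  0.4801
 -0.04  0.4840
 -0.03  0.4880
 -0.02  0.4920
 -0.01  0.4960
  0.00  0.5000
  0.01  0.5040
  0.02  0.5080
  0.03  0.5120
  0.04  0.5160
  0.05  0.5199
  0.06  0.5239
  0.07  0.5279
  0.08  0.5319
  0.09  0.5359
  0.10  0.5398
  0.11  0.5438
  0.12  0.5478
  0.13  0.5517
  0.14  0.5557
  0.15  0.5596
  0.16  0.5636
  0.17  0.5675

T = 2;  σ√T = 0.3818
d₁ = [ln(120/124) + (0.03 + 0.27²/2)·2] / 0.3818 = [-0.0328 + 0.1329] / 0.3818 = 0.2622 → 0.26
d₂ = d₁ − σ√T = 0.2622 − 0.3818 = -0.1197 → -0.12
exp(−rT) = exp(−0.03·2) = 0.9418
N(−d₂) = N(0.12) = 0.5478;  N(−d₁) = N(-0.26) = 0.3974
P = 124·0.9418·0.5478 − 120·0.3974 = 63.9738 − 47.6880 = 16.2858

€16.29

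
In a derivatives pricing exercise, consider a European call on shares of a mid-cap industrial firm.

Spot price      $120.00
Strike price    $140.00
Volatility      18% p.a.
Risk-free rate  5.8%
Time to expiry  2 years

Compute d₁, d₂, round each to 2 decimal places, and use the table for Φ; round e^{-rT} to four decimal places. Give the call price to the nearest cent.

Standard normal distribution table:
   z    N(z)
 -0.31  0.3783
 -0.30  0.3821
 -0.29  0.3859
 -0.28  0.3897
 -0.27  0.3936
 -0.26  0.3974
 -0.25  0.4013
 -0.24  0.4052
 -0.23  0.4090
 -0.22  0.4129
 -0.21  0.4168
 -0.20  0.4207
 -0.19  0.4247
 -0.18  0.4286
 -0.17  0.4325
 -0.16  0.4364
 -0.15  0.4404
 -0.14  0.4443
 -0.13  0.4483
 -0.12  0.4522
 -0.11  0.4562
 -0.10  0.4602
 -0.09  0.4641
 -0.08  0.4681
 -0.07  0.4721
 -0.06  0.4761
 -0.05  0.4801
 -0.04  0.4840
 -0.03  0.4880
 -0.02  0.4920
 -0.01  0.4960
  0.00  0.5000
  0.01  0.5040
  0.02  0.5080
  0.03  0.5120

σ√T = 0.18 × 1.4142 = 0.2546
ln(S/K) + (r + σ²/2)T = ln(120/140) + (0.058 + 0.18²/2)·2 = -0.1542 + 0.1484 = -0.0058
d₁ = -0.0058 / 0.2546 = -0.0226 which rounds to -0.02
d₂ = d₁ − σ√T = -0.0226 − 0.2546 = -0.2771 which rounds to -0.28
e^(−rT) = e^(−0.058·2) = 0.8905
N(d₁) = N(-0.02) = 0.4920;  N(d₂) = N(-0.28) = 0.3897
C = 120·0.4920 − 140·0.8905·0.3897 = 59.0400 − 48.5839 = 10.4561

$10.46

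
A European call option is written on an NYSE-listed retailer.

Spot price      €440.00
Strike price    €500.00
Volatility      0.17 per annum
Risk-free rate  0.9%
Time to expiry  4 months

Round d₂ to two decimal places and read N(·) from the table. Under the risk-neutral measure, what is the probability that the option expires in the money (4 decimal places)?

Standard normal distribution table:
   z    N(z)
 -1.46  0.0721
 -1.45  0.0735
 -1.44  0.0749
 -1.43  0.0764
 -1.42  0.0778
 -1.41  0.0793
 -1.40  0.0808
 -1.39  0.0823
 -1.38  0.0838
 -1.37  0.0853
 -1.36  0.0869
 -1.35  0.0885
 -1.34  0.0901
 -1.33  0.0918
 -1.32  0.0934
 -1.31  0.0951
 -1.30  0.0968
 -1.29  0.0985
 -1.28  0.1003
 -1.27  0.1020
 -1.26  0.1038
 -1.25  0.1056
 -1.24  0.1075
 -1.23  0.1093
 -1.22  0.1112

0.0934

σ√T = 0.17·√0.3333 = 0.0981
ln(S/K) + (r + σ²/2)T = ln(440/500) + (0.009 + 0.17²/2)·0.3333 = -0.1278 + 0.0078 = -0.1200
d₁ = -0.1200 / 0.0981 = -1.2228 which rounds to -1.22
d₂ = d₁ − σ√T = -1.2228 − 0.0981 = -1.3209 which rounds to -1.32
Risk-neutral Pr[S_T > K] = N(d₂) = N(-1.32) = 0.0934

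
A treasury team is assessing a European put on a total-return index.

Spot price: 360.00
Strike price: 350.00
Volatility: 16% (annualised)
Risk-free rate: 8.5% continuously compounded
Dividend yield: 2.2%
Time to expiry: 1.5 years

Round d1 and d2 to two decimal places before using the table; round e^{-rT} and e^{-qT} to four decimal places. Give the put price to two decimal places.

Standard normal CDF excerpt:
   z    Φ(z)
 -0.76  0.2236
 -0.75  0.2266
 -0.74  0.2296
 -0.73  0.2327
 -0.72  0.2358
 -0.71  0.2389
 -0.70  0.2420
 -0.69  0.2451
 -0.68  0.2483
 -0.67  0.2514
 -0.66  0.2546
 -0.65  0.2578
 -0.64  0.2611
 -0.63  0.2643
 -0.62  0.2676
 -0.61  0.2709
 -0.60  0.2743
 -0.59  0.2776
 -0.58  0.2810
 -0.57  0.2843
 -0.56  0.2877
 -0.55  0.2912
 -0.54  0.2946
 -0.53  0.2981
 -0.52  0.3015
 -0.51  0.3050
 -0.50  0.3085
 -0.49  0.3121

T = 1.5;  σ√T = 0.1960
d₁ = [ln(360/350) + (0.085 − 0.022 + 0.16²/2)·1.5] / 0.1960 = [0.0282 + 0.1137] / 0.1960 = 0.7240 ≈ 0.72
d₂ = d₁ − σ√T = 0.7240 − 0.1960 = 0.5280 ≈ 0.53
exp(−qT) = exp(−0.022·1.5) = 0.9675;  exp(−rT) = exp(−0.085·1.5) = 0.8803
N(−d₂) = N(-0.53) = 0.2981;  N(−d₁) = N(-0.72) = 0.2358
P = 350·0.8803·0.2981 − 360·0.9675·0.2358 = 91.8461 − 82.1291 = 9.7170

9.72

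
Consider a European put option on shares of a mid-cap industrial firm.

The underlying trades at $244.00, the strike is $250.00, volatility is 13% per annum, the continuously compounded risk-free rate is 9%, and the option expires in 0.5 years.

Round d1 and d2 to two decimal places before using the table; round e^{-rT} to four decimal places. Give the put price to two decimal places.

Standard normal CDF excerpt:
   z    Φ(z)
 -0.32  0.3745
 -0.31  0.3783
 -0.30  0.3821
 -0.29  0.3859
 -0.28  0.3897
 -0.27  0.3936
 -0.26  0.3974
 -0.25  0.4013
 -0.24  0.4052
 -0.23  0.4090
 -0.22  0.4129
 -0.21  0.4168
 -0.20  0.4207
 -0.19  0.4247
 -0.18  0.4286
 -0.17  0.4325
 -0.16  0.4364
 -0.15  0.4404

$6.40

T = 0.5;  σ√T = 0.0919
ln(S/K) + (r + σ²/2)T = ln(244/250) + (0.09 + 0.13²/2)·0.5 = -0.0243 + 0.0492 = 0.0249
d₁ = 0.0249 / 0.0919 = 0.2712 ≈ 0.27
d₂ = d₁ − σ√T = 0.2712 − 0.0919 = 0.1793 ≈ 0.18
e^(−rT) = e^(−0.09·0.5) = 0.9560
N(−d₂) = N(-0.18) = 0.4286;  N(−d₁) = N(-0.27) = 0.3936
P = 250·0.9560·0.4286 − 244·0.3936 = 102.4354 − 96.0384 = 6.3970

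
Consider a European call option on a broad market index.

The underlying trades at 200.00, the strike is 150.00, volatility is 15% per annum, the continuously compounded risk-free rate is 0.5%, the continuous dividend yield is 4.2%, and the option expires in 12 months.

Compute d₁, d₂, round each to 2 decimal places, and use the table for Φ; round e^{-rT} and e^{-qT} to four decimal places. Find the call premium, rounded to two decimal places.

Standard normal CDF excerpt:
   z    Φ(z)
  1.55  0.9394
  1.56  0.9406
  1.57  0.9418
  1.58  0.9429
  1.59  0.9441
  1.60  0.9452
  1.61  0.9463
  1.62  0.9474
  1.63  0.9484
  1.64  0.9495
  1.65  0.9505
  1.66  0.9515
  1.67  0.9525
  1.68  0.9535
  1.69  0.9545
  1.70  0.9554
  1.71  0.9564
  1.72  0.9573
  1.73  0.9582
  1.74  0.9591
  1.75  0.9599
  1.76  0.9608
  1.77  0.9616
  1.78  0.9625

σ√T = 0.15 × 1.0000 = 0.1500
d₁ = [ln(200/150) + (0.005 − 0.042 + 0.15²/2)·1] / 0.1500 = [0.2877 − 0.0258] / 0.1500 = 1.7462 which rounds to 1.75
d₂ = d₁ − σ√T = 1.7462 − 0.1500 = 1.5962 which rounds to 1.60
exp(−qT) = exp(−0.042·1) = 0.9589;  exp(−rT) = exp(−0.005·1) = 0.9950
C = 200·0.9589·N(1.75) − 150·0.9950·N(1.60) = 200·0.9589·0.9599 − 150·0.9950·0.9452 = 184.0896 − 141.0711 = 43.0185

43.02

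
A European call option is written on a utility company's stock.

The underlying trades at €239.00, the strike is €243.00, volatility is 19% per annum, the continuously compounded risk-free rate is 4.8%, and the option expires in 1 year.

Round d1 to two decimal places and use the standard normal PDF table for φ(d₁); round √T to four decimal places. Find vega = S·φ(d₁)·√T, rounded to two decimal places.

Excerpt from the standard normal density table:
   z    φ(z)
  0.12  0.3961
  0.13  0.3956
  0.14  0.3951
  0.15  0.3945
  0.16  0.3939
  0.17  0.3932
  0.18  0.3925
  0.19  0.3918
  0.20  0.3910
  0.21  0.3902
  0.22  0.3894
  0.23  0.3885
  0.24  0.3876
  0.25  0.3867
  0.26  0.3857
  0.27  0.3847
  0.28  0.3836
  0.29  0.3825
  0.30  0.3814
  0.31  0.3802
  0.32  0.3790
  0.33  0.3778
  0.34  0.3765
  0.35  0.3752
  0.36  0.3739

σ√T = 0.19 × 1.0000 = 0.1900
ln(S/K) + (r + σ²/2)T = ln(239/243) + (0.048 + 0.19²/2)·1 = -0.0166 + 0.0660 = 0.0495
d₁ = 0.0495 / 0.1900 = 0.2603 ≈ 0.26
√T = √1 = 1.0000
φ(d₁) = φ(0.26) = 0.3857
vega = S·φ(d₁)·√T = 239·0.3857·1.0000 = 92.1823
(Vega is the same for a European call and put with the same parameters.)

92.18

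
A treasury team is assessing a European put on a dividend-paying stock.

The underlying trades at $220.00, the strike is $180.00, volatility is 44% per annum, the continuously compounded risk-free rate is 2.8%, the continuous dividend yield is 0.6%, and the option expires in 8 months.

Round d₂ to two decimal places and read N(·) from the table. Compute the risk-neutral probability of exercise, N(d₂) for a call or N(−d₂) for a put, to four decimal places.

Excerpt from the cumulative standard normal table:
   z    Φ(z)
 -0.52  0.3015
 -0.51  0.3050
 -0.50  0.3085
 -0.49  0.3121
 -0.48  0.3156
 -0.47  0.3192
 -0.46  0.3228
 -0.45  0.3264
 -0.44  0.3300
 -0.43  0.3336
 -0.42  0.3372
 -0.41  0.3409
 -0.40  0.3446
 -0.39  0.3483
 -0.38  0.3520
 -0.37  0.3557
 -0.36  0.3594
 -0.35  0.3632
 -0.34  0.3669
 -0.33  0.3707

σ√T = 0.44·√0.6667 = 0.3593
d₁ = [ln(220/180) + (0.028 − 0.006 + 0.44²/2)·0.6667] / 0.3593 = [0.2007 + 0.0792] / 0.3593 = 0.7790 which rounds to 0.78
d₂ = d₁ − σ√T = 0.7790 − 0.3593 = 0.4198 which rounds to 0.42
Risk-neutral Pr[S_T < K] = N(−d₂) = N(-0.42) = 0.3372

0.3372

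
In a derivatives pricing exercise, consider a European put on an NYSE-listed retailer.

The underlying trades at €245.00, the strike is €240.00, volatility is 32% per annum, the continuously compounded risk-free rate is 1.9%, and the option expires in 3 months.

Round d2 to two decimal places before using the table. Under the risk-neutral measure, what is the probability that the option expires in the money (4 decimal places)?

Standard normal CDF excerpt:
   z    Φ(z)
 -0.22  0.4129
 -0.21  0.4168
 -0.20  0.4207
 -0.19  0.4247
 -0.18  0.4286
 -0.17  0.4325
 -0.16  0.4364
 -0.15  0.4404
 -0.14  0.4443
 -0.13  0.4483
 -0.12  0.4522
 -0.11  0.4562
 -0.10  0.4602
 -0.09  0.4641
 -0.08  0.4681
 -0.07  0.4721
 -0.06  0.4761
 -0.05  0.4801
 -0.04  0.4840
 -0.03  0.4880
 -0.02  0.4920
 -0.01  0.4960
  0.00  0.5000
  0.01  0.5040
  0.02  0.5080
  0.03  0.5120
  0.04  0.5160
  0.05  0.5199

0.4681

σ√T = 0.32 × 0.5000 = 0.1600
d₁ = [ln(245/240) + (0.019 + 0.32²/2)·0.25] / 0.1600 = [0.0206 + 0.0175] / 0.1600 = 0.2386 ⇒ 0.24
d₂ = d₁ − σ√T = 0.2386 − 0.1600 = 0.0786 ⇒ 0.08
Risk-neutral Pr[S_T < K] = N(−d₂) = N(-0.08) = 0.4681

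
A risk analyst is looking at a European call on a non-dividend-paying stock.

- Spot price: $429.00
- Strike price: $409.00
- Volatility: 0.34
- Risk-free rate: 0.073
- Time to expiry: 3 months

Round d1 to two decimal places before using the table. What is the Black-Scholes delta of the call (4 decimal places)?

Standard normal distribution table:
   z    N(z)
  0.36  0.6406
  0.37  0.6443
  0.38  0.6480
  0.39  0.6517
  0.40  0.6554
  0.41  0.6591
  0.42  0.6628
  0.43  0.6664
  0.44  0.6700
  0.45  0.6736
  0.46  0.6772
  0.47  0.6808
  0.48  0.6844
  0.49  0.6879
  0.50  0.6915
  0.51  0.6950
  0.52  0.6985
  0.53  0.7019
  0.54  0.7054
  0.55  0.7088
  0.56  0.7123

0.6808

σ√T = 0.34·√0.25 = 0.1700
d₁ = [ln(429/409) + (0.073 + 0.34²/2)·0.25] / 0.1700 = [0.0477 + 0.0327] / 0.1700 = 0.4732 → 0.47
N(d₁) = N(0.47) = 0.6808
Δ_call = N(d₁) = 0.6808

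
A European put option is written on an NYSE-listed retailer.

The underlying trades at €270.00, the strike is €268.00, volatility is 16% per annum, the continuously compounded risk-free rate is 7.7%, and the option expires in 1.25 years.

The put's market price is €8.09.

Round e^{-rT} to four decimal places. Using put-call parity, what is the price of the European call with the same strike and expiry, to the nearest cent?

e^(−rT) = e^(−0.077·1.25) = 0.9082
Put-call parity: C − P = S − K·e^(−rT) = 270 − 268·0.9082 = 270 − 243.3976 = 26.6024
C = P + (C − P) = 8.09 + (26.6024) = 34.6924

€34.69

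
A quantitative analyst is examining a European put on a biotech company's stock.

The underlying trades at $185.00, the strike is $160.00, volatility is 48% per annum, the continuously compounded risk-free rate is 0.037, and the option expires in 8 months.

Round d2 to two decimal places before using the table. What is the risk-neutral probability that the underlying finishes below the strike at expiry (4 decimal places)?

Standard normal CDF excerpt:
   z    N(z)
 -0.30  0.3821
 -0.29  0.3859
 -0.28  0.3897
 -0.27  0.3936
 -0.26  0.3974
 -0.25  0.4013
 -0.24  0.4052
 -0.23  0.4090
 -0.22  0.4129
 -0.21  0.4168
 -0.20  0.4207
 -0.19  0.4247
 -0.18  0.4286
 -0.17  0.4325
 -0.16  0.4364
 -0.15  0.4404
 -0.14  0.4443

σ√T = 0.48 × 0.8165 = 0.3919
d₁ = [ln(185/160) + (0.037 + ½·0.48²)·0.6667] / (σ√T) = (0.1452 + 0.1015) / 0.3919 = 0.6293 which rounds to 0.63
d₂ = 0.6293 − 0.3919 = 0.2374 which rounds to 0.24
Risk-neutral Pr[S_T < K] = N(−d₂) = N(-0.24) = 0.4052

0.4052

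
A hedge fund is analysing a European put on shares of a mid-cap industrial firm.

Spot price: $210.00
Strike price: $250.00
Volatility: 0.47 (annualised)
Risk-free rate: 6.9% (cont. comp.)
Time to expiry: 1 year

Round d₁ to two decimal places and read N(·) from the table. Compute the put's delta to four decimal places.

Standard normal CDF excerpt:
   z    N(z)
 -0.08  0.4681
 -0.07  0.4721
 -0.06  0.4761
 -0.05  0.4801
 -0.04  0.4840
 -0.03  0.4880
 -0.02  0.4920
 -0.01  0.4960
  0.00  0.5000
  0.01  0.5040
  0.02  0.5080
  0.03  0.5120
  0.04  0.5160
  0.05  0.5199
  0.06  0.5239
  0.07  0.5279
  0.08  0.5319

σ√T = 0.47 × 1.0000 = 0.4700
d₁ = [ln(210/250) + (0.069 + ½·0.47²)·1] / (σ√T) = (-0.1744 + 0.1794) / 0.4700 = 0.0108 ≈ 0.01
N(d₁) = N(0.01) = 0.5040
Δ_put = N(d₁) − 1 = 0.5040 − 1 = -0.4960

-0.4960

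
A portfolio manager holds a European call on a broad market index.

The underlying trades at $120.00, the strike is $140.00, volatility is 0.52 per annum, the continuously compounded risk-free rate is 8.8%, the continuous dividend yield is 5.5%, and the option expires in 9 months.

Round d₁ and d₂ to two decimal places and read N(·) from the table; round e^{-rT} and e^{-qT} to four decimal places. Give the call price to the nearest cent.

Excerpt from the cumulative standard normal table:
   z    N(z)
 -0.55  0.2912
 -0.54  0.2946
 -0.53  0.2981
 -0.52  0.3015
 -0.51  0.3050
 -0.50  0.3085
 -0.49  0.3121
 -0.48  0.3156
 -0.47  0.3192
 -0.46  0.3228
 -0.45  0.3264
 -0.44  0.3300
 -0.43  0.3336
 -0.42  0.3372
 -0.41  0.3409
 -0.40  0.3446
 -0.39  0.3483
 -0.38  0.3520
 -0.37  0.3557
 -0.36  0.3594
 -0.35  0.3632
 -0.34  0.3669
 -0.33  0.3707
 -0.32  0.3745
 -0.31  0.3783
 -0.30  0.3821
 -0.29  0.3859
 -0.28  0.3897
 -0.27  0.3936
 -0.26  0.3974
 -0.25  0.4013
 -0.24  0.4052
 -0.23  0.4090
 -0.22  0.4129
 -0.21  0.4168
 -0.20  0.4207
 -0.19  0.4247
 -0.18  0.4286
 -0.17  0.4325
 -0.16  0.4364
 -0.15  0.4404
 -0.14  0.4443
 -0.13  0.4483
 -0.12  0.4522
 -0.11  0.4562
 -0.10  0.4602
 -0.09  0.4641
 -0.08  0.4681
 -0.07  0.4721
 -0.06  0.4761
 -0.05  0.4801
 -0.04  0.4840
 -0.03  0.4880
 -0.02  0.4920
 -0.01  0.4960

$14.85

σ√T = 0.52 × 0.8660 = 0.4503
d₁ = [ln(120/140) + (0.088 − 0.055 + ½·0.52²)·0.75] / (σ√T) = (-0.1542 + 0.1262) / 0.4503 = -0.0622 which rounds to -0.06
d₂ = -0.0622 − 0.4503 = -0.5125 which rounds to -0.51
e^(−qT) = e^(−0.055·0.75) = 0.9596;  e^(−rT) = e^(−0.088·0.75) = 0.9361
N(d₁) = N(-0.06) = 0.4761;  N(d₂) = N(-0.51) = 0.3050
C = 120·0.9596·0.4761 − 140·0.9361·0.3050 = 54.8239 − 39.9715 = 14.8524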